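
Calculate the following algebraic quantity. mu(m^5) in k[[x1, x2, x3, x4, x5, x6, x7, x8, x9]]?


C(n+d-1,d)=C(13,5)=1287


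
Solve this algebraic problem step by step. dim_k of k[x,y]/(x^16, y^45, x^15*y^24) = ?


k[x,y]/I, I = (x^16, y^45, x^15*y^24)
Rect: 16x45=720. Corner: (16-15)x(45-24)=21.
dim = 720-21 = 699


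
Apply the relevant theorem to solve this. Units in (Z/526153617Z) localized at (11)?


Local ring = Z/19487171Z.
phi(19487171) = 11^6*(11-1) = 17715610


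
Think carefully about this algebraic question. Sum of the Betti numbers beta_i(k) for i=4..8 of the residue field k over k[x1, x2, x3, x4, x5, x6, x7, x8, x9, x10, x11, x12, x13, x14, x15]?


Koszul resolution: beta_i(k)=C(n,i), n=15
C(15,4)=1365, C(15,5)=3003, C(15,6)=5005, C(15,7)=6435, C(15,8)=6435
Sum=22243


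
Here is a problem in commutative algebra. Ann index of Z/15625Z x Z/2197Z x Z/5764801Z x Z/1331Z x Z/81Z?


Exponent = lcm of the cyclic orders; pairwise coprime => product.
5^6*13^3*7^8*11^3*3^4=15625*2197*5764801*1331*81=21335237288474484375


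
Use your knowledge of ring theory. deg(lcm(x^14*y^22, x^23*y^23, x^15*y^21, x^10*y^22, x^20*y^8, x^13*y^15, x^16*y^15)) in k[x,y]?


lcm = componentwise max:
x: max(14,23,15,10,20,13,16)=23
y: max(22,23,21,22,8,15,15)=23
Total=23+23=46


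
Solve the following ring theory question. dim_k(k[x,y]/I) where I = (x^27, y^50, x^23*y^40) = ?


k[x,y]/I, I = (x^27, y^50, x^23*y^40)
Rect: 27x50=1350. Corner: (27-23)x(50-40)=40.
dim = 1350-40 = 1310


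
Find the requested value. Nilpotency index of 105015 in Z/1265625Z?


105015^k mod 1265625:
k=1: 105015
k=2: 759600
k=3: 847125
k=4: 50625
k=5: 759375
k=6: 0
First zero at k = 6


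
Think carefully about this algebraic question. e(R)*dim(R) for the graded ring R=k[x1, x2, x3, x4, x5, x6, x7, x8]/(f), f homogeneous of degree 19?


e(R)=deg(f)=19, dim(R)=8-1=7
e*dim=19*7=133


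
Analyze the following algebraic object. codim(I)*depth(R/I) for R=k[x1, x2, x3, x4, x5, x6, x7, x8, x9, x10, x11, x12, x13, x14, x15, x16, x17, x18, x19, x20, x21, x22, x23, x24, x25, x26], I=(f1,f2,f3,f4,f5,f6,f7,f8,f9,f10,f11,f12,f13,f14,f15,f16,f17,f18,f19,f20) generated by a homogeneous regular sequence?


codim=20, depth=dim(R/I)=26-20=6
Product=20*6=120


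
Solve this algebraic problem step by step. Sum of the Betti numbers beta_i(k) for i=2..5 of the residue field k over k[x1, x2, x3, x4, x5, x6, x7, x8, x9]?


Koszul resolution: beta_i(k)=C(n,i), n=9
C(9,2)=36, C(9,3)=84, C(9,4)=126, C(9,5)=126
Sum=372


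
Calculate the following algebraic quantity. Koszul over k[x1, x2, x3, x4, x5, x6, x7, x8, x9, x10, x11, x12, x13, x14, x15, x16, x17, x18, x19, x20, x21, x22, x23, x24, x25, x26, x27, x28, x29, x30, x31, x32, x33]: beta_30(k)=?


C(n,i)=C(33,30)=5456


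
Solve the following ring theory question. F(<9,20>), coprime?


gcd(9,20)=1 => F=ab-a-b=9*20-9-20=180-29=151


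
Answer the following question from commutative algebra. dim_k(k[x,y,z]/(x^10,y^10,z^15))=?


Basis: x^iy^jz^k, i<10,j<10,k<15
10*10*15=1500


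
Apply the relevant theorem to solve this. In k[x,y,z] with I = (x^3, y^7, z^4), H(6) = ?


Need i<3, j<7, k<4 with i+j+k=6.
For each i, j ranges over max(0,6-i-3)..min(6,6-i):
  i=0: j in [3,6] -> 4
  i=1: j in [2,5] -> 4
  i=2: j in [1,4] -> 4
H(6) = 4+4+4 = 12


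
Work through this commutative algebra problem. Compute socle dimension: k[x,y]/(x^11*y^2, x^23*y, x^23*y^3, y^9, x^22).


Socle = ann(m) = span of standard monomials u with x*u, y*u in I (staircase corners).
Redundant generators: x^23*y, x^23*y^3
Minimal generators: x^22, x^11*y^2, y^9
Corners: x^10y^8, x^21y
Socle dim=2


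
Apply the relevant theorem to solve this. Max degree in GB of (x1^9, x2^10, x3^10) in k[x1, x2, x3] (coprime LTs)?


Pure powers, coprime LTs => already GB.
Degrees: 9, 10, 10
Max=10


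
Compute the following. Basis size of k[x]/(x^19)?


Basis: 1,x,...,x^18
dim=19


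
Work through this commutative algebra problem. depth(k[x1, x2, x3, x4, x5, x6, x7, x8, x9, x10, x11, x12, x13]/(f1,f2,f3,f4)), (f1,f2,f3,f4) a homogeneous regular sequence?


depth(R)=13
depth(R/I)=13-4=9


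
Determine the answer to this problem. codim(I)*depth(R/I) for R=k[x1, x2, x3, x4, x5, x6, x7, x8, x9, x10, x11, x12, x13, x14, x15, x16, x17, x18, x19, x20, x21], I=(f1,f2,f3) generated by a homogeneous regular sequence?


codim=3, depth=dim(R/I)=21-3=18
Product=3*18=54


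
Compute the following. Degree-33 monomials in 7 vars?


C(d+n-1,n-1)=C(39,6)=3262623


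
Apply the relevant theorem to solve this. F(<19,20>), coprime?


gcd(19,20)=1 => F=ab-a-b=19*20-19-20=380-39=341


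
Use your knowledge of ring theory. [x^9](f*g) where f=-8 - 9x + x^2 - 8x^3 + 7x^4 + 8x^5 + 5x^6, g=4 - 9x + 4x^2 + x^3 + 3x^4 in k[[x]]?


[x^9] = sum a_i*b_j, i+j=9
  8*3=24
  5*1=5
Sum=29


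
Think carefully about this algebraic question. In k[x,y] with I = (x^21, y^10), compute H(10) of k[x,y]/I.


k[x,y], I = (x^21, y^10), d = 10
Need i < 21 and d-i < 10.
Range: 1 <= i <= 10.
H(10) = 10


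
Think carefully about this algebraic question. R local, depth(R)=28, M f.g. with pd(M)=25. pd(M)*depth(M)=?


pd+depth=28
depth=28-25=3
pd*depth=25*3=75


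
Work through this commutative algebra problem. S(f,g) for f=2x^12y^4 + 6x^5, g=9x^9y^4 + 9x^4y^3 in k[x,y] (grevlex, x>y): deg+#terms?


LT(f)=2x^12y^4, LT(g)=9x^9y^4
lcm(LM)=x^12y^4
S(f,g) (scaled by 18 to clear denominators) = 9*f - 2x^3*g = -18x^7y^3 + 54x^5
2 terms, deg 10.
10+2=12


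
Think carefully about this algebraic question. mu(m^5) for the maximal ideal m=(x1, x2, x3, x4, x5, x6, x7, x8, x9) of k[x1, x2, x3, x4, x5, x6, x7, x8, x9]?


Graded Nakayama: mu(m^d) = dim_k (m^d/m^(d+1)) = #degree-5 monomials in 9 vars
C(n+d-1,d)=C(13,5)=1287


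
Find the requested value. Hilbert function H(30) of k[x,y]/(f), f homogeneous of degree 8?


H(t)=d for t>=d-1.
d=8, t=30
H(30)=8


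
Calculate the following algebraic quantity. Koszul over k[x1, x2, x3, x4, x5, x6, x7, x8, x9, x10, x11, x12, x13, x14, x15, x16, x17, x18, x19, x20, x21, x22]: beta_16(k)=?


C(n,i)=C(22,16)=74613


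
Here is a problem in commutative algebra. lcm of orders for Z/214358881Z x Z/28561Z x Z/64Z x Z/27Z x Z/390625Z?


Exponent = lcm of the cyclic orders; pairwise coprime => product.
11^8*13^4*2^6*3^3*5^8=214358881*28561*64*27*390625=4132555200162675000000


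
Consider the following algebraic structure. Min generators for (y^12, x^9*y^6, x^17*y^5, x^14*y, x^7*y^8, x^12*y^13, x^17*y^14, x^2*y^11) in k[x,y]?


Remove redundant (divisible by others).
x^17*y^14 redundant.
x^12*y^13 redundant.
x^17*y^5 redundant.
Min: x^14*y, x^9*y^6, x^7*y^8, x^2*y^11, y^12
Count=5


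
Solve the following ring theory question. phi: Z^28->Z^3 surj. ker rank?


rank(ker) = 28-3 = 25


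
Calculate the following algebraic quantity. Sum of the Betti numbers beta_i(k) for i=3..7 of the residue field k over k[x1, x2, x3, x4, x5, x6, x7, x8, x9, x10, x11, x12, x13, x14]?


Koszul resolution: beta_i(k)=C(n,i), n=14
C(14,3)=364, C(14,4)=1001, C(14,5)=2002, C(14,6)=3003, C(14,7)=3432
Sum=9802


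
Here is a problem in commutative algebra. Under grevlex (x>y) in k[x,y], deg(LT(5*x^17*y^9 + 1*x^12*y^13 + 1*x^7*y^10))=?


LT: 5*x^17*y^9
deg_x=17, deg_y=9
Total=17+9=26


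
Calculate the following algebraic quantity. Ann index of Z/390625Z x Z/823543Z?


Exponent = lcm of the cyclic orders; pairwise coprime => product.
5^8*7^7=390625*823543=321696484375


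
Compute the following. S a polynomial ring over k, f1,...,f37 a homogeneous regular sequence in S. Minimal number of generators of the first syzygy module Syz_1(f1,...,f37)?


Regular sequence => Koszul complex is the minimal free resolution.
Syz_1 minimally generated by Koszul relations f_i*e_j - f_j*e_i (i<j): mu(Syz_1) = beta_2 = C(m,2) = m(m-1)/2
m=37
37*36/2 = 666


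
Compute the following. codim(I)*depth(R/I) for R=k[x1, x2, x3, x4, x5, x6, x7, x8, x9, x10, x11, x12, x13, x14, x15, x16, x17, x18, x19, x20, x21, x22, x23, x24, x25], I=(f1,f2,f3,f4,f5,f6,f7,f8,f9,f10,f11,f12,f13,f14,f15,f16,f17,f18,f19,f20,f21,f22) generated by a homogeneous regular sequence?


codim=22, depth=dim(R/I)=25-22=3
Product=22*3=66


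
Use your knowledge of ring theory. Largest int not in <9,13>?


gcd(9,13)=1 => F=ab-a-b=9*13-9-13=117-22=95


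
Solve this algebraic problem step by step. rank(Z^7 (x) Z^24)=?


rank(M(x)N) = rank(M)*rank(N)
7*24 = 168


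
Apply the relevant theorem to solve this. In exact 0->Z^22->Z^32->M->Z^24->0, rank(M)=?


Alt sum=0:
(-1)^0*22 + (-1)^1*32 + (-1)^2*? + (-1)^3*24=0
rank(M)=34


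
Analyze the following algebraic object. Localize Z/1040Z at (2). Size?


2-primary part: 1040=2^4*65
Size=2^4=16


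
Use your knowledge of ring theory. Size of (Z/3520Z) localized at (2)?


2-primary part: 3520=2^6*55
Size=2^6=64


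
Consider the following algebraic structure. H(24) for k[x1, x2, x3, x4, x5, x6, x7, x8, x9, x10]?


C(d+n-1,n-1)=C(33,9)=38567100


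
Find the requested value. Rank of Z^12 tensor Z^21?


rank(M(x)N) = rank(M)*rank(N)
12*21 = 252


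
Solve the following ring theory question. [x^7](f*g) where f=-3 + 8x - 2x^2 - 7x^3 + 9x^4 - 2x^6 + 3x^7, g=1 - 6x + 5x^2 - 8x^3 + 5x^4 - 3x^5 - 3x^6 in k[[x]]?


[x^7] = sum a_i*b_j, i+j=7
  8*-3=-24
  -2*-3=6
  -7*5=-35
  9*-8=-72
  -2*-6=12
  3*1=3
Sum=-110


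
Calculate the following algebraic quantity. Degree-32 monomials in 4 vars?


C(d+n-1,n-1)=C(35,3)=6545


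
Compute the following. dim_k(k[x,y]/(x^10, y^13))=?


Basis: x^i*y^j, i<10, j<13
10*13=130


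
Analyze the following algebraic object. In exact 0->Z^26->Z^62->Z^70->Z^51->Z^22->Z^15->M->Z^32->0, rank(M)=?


Alt sum=0:
(-1)^0*26 + (-1)^1*62 + (-1)^2*70 + (-1)^3*51 + (-1)^4*22 + (-1)^5*15 + (-1)^6*? + (-1)^7*32=0
rank(M)=42


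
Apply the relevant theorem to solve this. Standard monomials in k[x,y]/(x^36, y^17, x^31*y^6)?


k[x,y]/I, I = (x^36, y^17, x^31*y^6)
Rect: 36x17=612. Corner: (36-31)x(17-6)=55.
dim = 612-55 = 557


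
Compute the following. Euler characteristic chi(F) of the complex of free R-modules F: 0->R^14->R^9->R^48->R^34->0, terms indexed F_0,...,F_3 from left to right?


chi = sum (-1)^i * rank:
(-1)^0*14=14
(-1)^1*9=-9
(-1)^2*48=48
(-1)^3*34=-34
chi=19


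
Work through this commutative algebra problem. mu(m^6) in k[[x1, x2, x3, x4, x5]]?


C(n+d-1,d)=C(10,6)=210


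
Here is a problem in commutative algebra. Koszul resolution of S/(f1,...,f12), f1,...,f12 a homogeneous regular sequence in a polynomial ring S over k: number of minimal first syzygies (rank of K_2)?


Regular sequence => Koszul complex is the minimal free resolution.
Syz_1 minimally generated by Koszul relations f_i*e_j - f_j*e_i (i<j): mu(Syz_1) = beta_2 = C(m,2) = m(m-1)/2
m=12
12*11/2 = 66


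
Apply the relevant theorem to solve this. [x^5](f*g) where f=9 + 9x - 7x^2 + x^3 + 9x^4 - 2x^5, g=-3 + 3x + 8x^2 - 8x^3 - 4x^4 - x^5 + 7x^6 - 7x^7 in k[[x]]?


[x^5] = sum a_i*b_j, i+j=5
  9*-1=-9
  9*-4=-36
  -7*-8=56
  1*8=8
  9*3=27
  -2*-3=6
Sum=52


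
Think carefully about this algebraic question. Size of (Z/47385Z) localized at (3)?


3-primary part: 47385=3^6*65
Size=3^6=729


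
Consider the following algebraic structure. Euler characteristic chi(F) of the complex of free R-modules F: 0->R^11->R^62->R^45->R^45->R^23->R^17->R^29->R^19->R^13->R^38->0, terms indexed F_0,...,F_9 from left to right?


chi = sum (-1)^i * rank:
(-1)^0*11=11
(-1)^1*62=-62
(-1)^2*45=45
(-1)^3*45=-45
(-1)^4*23=23
(-1)^5*17=-17
(-1)^6*29=29
(-1)^7*19=-19
(-1)^8*13=13
(-1)^9*38=-38
chi=-60


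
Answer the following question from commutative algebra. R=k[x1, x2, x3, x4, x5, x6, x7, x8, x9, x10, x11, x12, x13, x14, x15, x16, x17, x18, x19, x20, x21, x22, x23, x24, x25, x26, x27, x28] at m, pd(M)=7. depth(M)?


pd+depth=depth(R)=28
depth=28-7=21


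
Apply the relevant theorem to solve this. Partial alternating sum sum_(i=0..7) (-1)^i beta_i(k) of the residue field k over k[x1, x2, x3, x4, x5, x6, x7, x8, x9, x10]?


Koszul resolution: beta_i(k)=C(n,i), n=10
sum_(i=0..p) (-1)^i C(n,i) = (-1)^p C(n-1,p)
(-1)^7*C(9,7) = (-1)^7*36 = -36


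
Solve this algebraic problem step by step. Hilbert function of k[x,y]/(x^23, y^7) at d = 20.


k[x,y], I = (x^23, y^7), d = 20
Need i < 23 and d-i < 7.
Range: 14 <= i <= 20.
H(20) = 7


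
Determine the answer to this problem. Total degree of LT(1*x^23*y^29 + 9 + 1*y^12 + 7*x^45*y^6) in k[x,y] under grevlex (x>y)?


LT: 1*x^23*y^29
deg_x=23, deg_y=29
Total=23+29=52


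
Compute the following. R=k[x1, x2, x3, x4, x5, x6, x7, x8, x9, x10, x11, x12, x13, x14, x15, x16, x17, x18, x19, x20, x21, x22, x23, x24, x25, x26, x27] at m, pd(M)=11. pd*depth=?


pd+depth=27
depth=27-11=16
pd*depth=11*16=176


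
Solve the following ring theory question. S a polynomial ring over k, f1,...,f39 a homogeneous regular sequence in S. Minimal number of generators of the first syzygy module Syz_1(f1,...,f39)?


Regular sequence => Koszul complex is the minimal free resolution.
Syz_1 minimally generated by Koszul relations f_i*e_j - f_j*e_i (i<j): mu(Syz_1) = beta_2 = C(m,2) = m(m-1)/2
m=39
39*38/2 = 741


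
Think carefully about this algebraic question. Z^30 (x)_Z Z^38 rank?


rank(M(x)N) = rank(M)*rank(N)
30*38 = 1140


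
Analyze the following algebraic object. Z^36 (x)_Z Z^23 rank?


rank(M(x)N) = rank(M)*rank(N)
36*23 = 828


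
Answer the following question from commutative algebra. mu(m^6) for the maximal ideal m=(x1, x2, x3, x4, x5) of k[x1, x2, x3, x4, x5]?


Graded Nakayama: mu(m^d) = dim_k (m^d/m^(d+1)) = #degree-6 monomials in 5 vars
C(n+d-1,d)=C(10,6)=210


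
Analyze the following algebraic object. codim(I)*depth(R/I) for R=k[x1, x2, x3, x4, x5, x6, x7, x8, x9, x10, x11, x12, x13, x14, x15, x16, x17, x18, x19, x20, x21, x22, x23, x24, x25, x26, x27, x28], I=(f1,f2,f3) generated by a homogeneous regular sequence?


codim=3, depth=dim(R/I)=28-3=25
Product=3*25=75


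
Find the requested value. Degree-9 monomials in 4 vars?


C(d+n-1,n-1)=C(12,3)=220


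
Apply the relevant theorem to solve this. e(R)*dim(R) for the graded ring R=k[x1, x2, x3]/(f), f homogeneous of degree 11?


e(R)=deg(f)=11, dim(R)=3-1=2
e*dim=11*2=22


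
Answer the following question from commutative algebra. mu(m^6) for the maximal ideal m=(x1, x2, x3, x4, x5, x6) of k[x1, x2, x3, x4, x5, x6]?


Graded Nakayama: mu(m^d) = dim_k (m^d/m^(d+1)) = #degree-6 monomials in 6 vars
C(n+d-1,d)=C(11,6)=462


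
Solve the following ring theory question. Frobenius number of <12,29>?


gcd(12,29)=1 => F=ab-a-b=12*29-12-29=348-41=307


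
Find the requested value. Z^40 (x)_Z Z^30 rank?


rank(M(x)N) = rank(M)*rank(N)
40*30 = 1200


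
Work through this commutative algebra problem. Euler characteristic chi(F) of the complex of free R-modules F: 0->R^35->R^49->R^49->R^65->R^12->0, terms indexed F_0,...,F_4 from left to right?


chi = sum (-1)^i * rank:
(-1)^0*35=35
(-1)^1*49=-49
(-1)^2*49=49
(-1)^3*65=-65
(-1)^4*12=12
chi=-18


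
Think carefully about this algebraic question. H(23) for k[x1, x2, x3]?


C(d+n-1,n-1)=C(25,2)=300


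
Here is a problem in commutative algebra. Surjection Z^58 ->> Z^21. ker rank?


rank(ker) = 58-21 = 37


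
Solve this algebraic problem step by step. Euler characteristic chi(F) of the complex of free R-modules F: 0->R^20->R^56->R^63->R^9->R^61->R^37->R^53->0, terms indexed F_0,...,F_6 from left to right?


chi = sum (-1)^i * rank:
(-1)^0*20=20
(-1)^1*56=-56
(-1)^2*63=63
(-1)^3*9=-9
(-1)^4*61=61
(-1)^5*37=-37
(-1)^6*53=53
chi=95


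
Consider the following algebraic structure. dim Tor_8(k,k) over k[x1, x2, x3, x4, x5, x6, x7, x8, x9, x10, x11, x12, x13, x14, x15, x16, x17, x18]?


Koszul: C(n,i)=C(18,8)=43758


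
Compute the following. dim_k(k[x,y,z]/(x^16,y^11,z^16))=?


Basis: x^iy^jz^k, i<16,j<11,k<16
16*11*16=2816


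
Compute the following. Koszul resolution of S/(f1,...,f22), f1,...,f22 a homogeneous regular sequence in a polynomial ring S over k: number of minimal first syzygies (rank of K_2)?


Regular sequence => Koszul complex is the minimal free resolution.
Syz_1 minimally generated by Koszul relations f_i*e_j - f_j*e_i (i<j): mu(Syz_1) = beta_2 = C(m,2) = m(m-1)/2
m=22
22*21/2 = 231


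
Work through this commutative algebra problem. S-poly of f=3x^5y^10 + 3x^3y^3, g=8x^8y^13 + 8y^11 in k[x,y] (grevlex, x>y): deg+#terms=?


LT(f)=3x^5y^10, LT(g)=8x^8y^13
lcm(LM)=x^8y^13
S(f,g) (scaled by 24 to clear denominators) = 8x^3y^3*f - 3*g = 24x^6y^6 - 24y^11
2 terms, deg 12.
12+2=14


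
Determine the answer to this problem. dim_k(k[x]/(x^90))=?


Basis: 1,x,...,x^89
dim=90


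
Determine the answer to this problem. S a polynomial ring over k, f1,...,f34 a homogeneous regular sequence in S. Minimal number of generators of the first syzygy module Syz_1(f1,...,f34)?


Regular sequence => Koszul complex is the minimal free resolution.
Syz_1 minimally generated by Koszul relations f_i*e_j - f_j*e_i (i<j): mu(Syz_1) = beta_2 = C(m,2) = m(m-1)/2
m=34
34*33/2 = 561


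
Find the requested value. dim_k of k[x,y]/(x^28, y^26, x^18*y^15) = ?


k[x,y]/I, I = (x^28, y^26, x^18*y^15)
Rect: 28x26=728. Corner: (28-18)x(26-15)=110.
dim = 728-110 = 618


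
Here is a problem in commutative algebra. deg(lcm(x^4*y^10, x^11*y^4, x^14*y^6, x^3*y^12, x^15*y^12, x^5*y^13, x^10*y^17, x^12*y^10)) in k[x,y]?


lcm = componentwise max:
x: max(4,11,14,3,15,5,10,12)=15
y: max(10,4,6,12,12,13,17,10)=17
Total=15+17=32


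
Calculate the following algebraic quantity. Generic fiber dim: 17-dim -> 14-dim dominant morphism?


dim(fiber)=dim(X)-dim(Y)=17-14=3


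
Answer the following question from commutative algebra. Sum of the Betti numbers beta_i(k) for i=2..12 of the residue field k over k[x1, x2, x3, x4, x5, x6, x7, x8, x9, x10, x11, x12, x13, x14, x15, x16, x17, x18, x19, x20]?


Koszul resolution: beta_i(k)=C(n,i), n=20
C(20,2)=190, C(20,3)=1140, C(20,4)=4845, C(20,5)=15504, C(20,6)=38760, C(20,7)=77520, C(20,8)=125970, C(20,9)=167960, C(20,10)=184756, C(20,11)=167960, C(20,12)=125970
Sum=910575


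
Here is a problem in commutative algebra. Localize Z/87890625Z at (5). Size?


5-primary part: 87890625=5^10*9
Size=5^10=9765625


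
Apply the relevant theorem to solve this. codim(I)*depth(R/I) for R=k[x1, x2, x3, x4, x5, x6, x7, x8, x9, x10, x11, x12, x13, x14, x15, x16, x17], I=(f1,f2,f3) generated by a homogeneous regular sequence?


codim=3, depth=dim(R/I)=17-3=14
Product=3*14=42


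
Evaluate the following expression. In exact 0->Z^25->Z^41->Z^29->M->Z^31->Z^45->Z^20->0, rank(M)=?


Alt sum=0:
(-1)^0*25 + (-1)^1*41 + (-1)^2*29 + (-1)^3*? + (-1)^4*31 + (-1)^5*45 + (-1)^6*20=0
rank(M)=19


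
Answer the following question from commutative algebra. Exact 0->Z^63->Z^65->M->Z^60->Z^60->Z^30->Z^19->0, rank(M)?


Alt sum=0:
(-1)^0*63 + (-1)^1*65 + (-1)^2*? + (-1)^3*60 + (-1)^4*60 + (-1)^5*30 + (-1)^6*19=0
rank(M)=13


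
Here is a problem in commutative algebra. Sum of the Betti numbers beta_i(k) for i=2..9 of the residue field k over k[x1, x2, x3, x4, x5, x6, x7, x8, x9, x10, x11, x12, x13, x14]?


Koszul resolution: beta_i(k)=C(n,i), n=14
C(14,2)=91, C(14,3)=364, C(14,4)=1001, C(14,5)=2002, C(14,6)=3003, C(14,7)=3432, C(14,8)=3003, C(14,9)=2002
Sum=14898


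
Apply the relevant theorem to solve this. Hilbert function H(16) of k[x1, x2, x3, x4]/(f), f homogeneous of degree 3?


C(19,3)-C(16,3)=969-560=409


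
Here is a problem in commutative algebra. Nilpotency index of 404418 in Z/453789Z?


404418^k mod 453789:
k=1: 404418
k=2: 194922
k=3: 9261
k=4: 194481
k=5: 0
First zero at k = 5


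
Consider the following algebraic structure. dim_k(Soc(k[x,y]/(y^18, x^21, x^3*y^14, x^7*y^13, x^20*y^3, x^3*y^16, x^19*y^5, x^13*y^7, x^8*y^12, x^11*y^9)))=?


Socle = ann(m) = span of standard monomials u with x*u, y*u in I (staircase corners).
Redundant generators: x^3*y^16
Minimal generators: x^21, x^20*y^3, x^19*y^5, x^13*y^7, x^11*y^9, x^8*y^12, x^7*y^13, x^3*y^14, y^18
Corners: x^2y^17, x^6y^13, x^7y^12, x^10y^11, x^12y^8, x^18y^6, x^19y^4, x^20y^2
Socle dim=8


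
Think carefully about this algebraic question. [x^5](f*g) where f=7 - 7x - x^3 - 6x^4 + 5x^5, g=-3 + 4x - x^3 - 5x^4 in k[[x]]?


[x^5] = sum a_i*b_j, i+j=5
  -7*-5=35
  -6*4=-24
  5*-3=-15
Sum=-4


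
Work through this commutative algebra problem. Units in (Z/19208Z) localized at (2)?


Local ring = Z/8Z.
phi(8) = 2^2*(2-1) = 4


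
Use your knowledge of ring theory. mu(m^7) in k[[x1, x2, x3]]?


C(n+d-1,d)=C(9,7)=36


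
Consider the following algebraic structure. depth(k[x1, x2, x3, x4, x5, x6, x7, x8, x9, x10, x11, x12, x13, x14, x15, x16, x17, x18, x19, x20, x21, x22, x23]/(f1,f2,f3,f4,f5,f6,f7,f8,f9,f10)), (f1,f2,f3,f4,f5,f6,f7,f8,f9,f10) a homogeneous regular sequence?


depth(R)=23
depth(R/I)=23-10=13


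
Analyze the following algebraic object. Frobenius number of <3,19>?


gcd(3,19)=1 => F=ab-a-b=3*19-3-19=57-22=35


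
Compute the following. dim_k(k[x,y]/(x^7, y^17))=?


Basis: x^i*y^j, i<7, j<17
7*17=119


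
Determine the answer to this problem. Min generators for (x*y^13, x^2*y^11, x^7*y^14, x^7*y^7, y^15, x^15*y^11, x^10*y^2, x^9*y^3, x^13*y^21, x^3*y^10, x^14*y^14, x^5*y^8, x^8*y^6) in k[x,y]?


Remove redundant (divisible by others).
x^14*y^14 redundant.
x^13*y^21 redundant.
x^15*y^11 redundant.
x^7*y^14 redundant.
Min: x^10*y^2, x^9*y^3, x^8*y^6, x^7*y^7, x^5*y^8, x^3*y^10, x^2*y^11, x*y^13, y^15
Count=9


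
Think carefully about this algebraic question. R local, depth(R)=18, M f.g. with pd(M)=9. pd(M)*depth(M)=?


pd+depth=18
depth=18-9=9
pd*depth=9*9=81


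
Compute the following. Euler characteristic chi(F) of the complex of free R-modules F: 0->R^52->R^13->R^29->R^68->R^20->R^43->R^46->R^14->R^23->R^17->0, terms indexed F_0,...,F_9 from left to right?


chi = sum (-1)^i * rank:
(-1)^0*52=52
(-1)^1*13=-13
(-1)^2*29=29
(-1)^3*68=-68
(-1)^4*20=20
(-1)^5*43=-43
(-1)^6*46=46
(-1)^7*14=-14
(-1)^8*23=23
(-1)^9*17=-17
chi=15


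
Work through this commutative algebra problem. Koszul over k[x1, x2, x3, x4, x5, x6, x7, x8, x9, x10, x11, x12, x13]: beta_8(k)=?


C(n,i)=C(13,8)=1287


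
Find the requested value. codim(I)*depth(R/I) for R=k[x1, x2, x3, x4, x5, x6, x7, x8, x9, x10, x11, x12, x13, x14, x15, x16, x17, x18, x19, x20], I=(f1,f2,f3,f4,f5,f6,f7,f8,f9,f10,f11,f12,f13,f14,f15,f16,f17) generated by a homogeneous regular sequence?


codim=17, depth=dim(R/I)=20-17=3
Product=17*3=51


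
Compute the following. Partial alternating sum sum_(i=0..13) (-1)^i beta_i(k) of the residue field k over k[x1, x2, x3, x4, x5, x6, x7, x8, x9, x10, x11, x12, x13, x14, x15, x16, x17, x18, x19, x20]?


Koszul resolution: beta_i(k)=C(n,i), n=20
sum_(i=0..p) (-1)^i C(n,i) = (-1)^p C(n-1,p)
(-1)^13*C(19,13) = (-1)^13*27132 = -27132


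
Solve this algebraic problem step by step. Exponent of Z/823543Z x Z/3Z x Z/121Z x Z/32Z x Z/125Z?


Exponent = lcm of the cyclic orders; pairwise coprime => product.
7^7*3^1*11^2*2^5*5^3=823543*3*121*32*125=1195784436000


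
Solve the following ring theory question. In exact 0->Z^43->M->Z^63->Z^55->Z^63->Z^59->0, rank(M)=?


Alt sum=0:
(-1)^0*43 + (-1)^1*? + (-1)^2*63 + (-1)^3*55 + (-1)^4*63 + (-1)^5*59=0
rank(M)=55


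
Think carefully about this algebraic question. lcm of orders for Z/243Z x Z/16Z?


Exponent = lcm of the cyclic orders; pairwise coprime => product.
3^5*2^4=243*16=3888


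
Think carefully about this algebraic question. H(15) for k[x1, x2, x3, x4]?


C(d+n-1,n-1)=C(18,3)=816


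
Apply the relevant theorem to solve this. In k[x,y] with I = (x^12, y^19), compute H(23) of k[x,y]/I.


k[x,y], I = (x^12, y^19), d = 23
Need i < 12 and d-i < 19.
Range: 5 <= i <= 11.
H(23) = 7


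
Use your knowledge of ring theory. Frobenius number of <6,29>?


gcd(6,29)=1 => F=ab-a-b=6*29-6-29=174-35=139


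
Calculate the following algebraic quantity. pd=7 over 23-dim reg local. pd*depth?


pd+depth=23
depth=23-7=16
pd*depth=7*16=112


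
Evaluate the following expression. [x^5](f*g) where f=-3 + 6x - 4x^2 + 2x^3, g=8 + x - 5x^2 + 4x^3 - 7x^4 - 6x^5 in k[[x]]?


[x^5] = sum a_i*b_j, i+j=5
  -3*-6=18
  6*-7=-42
  -4*4=-16
  2*-5=-10
Sum=-50


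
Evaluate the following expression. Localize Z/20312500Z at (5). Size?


5-primary part: 20312500=5^8*52
Size=5^8=390625


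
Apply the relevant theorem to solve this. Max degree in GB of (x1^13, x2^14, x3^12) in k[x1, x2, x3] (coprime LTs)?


Pure powers, coprime LTs => already GB.
Degrees: 13, 14, 12
Max=14


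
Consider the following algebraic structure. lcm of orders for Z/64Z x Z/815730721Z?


Exponent = lcm of the cyclic orders; pairwise coprime => product.
2^6*13^8=64*815730721=52206766144


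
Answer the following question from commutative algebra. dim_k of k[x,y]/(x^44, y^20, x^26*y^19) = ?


k[x,y]/I, I = (x^44, y^20, x^26*y^19)
Rect: 44x20=880. Corner: (44-26)x(20-19)=18.
dim = 880-18 = 862


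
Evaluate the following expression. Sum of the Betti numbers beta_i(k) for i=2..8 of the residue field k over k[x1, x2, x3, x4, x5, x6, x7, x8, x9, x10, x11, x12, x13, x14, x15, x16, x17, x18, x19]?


Koszul resolution: beta_i(k)=C(n,i), n=19
C(19,2)=171, C(19,3)=969, C(19,4)=3876, C(19,5)=11628, C(19,6)=27132, C(19,7)=50388, C(19,8)=75582
Sum=169746


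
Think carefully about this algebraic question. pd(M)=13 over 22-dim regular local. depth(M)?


pd+depth=depth(R)=22
depth=22-13=9


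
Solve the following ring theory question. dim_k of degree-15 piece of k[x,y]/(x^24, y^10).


k[x,y], I = (x^24, y^10), d = 15
Need i < 24 and d-i < 10.
Range: 6 <= i <= 15.
H(15) = 10


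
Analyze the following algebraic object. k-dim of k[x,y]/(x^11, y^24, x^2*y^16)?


k[x,y]/I, I = (x^11, y^24, x^2*y^16)
Rect: 11x24=264. Corner: (11-2)x(24-16)=72.
dim = 264-72 = 192


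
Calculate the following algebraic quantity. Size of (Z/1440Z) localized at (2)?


2-primary part: 1440=2^5*45
Size=2^5=32


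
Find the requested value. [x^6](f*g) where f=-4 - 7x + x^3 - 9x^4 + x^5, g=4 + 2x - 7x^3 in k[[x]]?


[x^6] = sum a_i*b_j, i+j=6
  1*-7=-7
  1*2=2
Sum=-5


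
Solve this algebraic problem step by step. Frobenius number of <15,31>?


gcd(15,31)=1 => F=ab-a-b=15*31-15-31=465-46=419


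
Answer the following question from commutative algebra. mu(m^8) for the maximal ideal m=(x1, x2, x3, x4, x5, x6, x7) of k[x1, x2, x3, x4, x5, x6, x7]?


Graded Nakayama: mu(m^d) = dim_k (m^d/m^(d+1)) = #degree-8 monomials in 7 vars
C(n+d-1,d)=C(14,8)=3003


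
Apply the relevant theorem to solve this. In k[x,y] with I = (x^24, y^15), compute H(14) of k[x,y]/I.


k[x,y], I = (x^24, y^15), d = 14
Need i < 24 and d-i < 15.
Range: 0 <= i <= 14.
H(14) = 15


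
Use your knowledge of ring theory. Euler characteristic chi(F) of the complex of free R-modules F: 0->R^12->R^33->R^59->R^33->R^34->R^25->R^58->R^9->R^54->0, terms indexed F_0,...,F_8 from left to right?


chi = sum (-1)^i * rank:
(-1)^0*12=12
(-1)^1*33=-33
(-1)^2*59=59
(-1)^3*33=-33
(-1)^4*34=34
(-1)^5*25=-25
(-1)^6*58=58
(-1)^7*9=-9
(-1)^8*54=54
chi=117


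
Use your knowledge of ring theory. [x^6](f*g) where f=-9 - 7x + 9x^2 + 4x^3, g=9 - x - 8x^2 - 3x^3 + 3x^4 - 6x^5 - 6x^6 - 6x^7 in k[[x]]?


[x^6] = sum a_i*b_j, i+j=6
  -9*-6=54
  -7*-6=42
  9*3=27
  4*-3=-12
Sum=111


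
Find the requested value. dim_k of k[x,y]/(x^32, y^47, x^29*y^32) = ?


k[x,y]/I, I = (x^32, y^47, x^29*y^32)
Rect: 32x47=1504. Corner: (32-29)x(47-32)=45.
dim = 1504-45 = 1459


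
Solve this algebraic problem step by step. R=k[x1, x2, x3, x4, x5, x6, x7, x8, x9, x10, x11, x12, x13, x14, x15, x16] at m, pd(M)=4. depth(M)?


pd+depth=depth(R)=16
depth=16-4=12


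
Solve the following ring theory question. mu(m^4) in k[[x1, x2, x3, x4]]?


C(n+d-1,d)=C(7,4)=35


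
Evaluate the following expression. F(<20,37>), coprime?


gcd(20,37)=1 => F=ab-a-b=20*37-20-37=740-57=683


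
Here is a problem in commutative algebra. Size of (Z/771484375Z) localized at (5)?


5-primary part: 771484375=5^10*79
Size=5^10=9765625


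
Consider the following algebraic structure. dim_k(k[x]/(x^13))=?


Basis: 1,x,...,x^12
dim=13


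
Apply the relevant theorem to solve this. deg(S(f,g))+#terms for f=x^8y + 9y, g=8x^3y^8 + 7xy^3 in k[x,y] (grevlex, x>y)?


LT(f)=x^8y, LT(g)=8x^3y^8
lcm(LM)=x^8y^8
S(f,g) (scaled by 8 to clear denominators) = 8y^7*f - x^5*g = -7x^6y^3 + 72y^8
2 terms, deg 9.
9+2=11


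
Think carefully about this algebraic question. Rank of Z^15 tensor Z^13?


rank(M(x)N) = rank(M)*rank(N)
15*13 = 195


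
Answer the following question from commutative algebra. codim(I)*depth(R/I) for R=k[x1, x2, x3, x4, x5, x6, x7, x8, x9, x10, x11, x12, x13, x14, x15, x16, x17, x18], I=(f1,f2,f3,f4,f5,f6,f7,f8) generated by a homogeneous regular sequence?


codim=8, depth=dim(R/I)=18-8=10
Product=8*10=80


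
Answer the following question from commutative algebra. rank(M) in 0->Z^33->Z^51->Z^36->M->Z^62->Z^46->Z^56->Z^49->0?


Alt sum=0:
(-1)^0*33 + (-1)^1*51 + (-1)^2*36 + (-1)^3*? + (-1)^4*62 + (-1)^5*46 + (-1)^6*56 + (-1)^7*49=0
rank(M)=41


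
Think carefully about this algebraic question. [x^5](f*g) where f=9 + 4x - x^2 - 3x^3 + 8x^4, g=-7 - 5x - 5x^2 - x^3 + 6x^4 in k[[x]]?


[x^5] = sum a_i*b_j, i+j=5
  4*6=24
  -1*-1=1
  -3*-5=15
  8*-5=-40
Sum=0


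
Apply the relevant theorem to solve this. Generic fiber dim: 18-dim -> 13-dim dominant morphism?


dim(fiber)=dim(X)-dim(Y)=18-13=5


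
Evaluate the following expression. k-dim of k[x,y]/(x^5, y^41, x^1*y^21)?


k[x,y]/I, I = (x^5, y^41, x^1*y^21)
Rect: 5x41=205. Corner: (5-1)x(41-21)=80.
dim = 205-80 = 125


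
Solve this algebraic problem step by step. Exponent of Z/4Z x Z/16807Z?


Exponent = lcm of the cyclic orders; pairwise coprime => product.
2^2*7^5=4*16807=67228


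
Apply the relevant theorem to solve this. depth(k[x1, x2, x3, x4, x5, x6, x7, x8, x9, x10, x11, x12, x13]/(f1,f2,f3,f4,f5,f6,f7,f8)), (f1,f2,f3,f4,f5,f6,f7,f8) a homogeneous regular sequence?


depth(R)=13
depth(R/I)=13-8=5


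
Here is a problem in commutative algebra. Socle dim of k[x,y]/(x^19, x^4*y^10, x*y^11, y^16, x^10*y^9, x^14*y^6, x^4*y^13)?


Socle = ann(m) = span of standard monomials u with x*u, y*u in I (staircase corners).
Redundant generators: x^4*y^13
Minimal generators: x^19, x^14*y^6, x^10*y^9, x^4*y^10, x*y^11, y^16
Corners: y^15, x^3y^10, x^9y^9, x^13y^8, x^18y^5
Socle dim=5


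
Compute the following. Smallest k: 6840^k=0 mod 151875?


6840^k mod 151875:
k=1: 6840
k=2: 8100
k=3: 121500
k=4: 0
First zero at k = 4


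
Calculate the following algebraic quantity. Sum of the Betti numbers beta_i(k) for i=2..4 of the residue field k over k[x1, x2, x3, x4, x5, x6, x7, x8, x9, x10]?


Koszul resolution: beta_i(k)=C(n,i), n=10
C(10,2)=45, C(10,3)=120, C(10,4)=210
Sum=375


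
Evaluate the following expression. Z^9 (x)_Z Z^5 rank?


rank(M(x)N) = rank(M)*rank(N)
9*5 = 45


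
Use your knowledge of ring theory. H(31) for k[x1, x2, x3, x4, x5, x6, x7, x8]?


C(d+n-1,n-1)=C(38,7)=12620256


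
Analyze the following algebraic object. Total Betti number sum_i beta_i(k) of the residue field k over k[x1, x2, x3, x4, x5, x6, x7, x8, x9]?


Koszul resolution: beta_i(k)=C(n,i), n=9
sum_i C(9,i) = 2^9 = 512


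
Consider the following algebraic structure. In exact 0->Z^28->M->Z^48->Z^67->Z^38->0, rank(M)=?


Alt sum=0:
(-1)^0*28 + (-1)^1*? + (-1)^2*48 + (-1)^3*67 + (-1)^4*38=0
rank(M)=47


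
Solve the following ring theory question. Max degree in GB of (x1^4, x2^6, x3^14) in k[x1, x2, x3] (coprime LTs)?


Pure powers, coprime LTs => already GB.
Degrees: 4, 6, 14
Max=14


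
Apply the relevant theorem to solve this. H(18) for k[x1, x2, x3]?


C(d+n-1,n-1)=C(20,2)=190


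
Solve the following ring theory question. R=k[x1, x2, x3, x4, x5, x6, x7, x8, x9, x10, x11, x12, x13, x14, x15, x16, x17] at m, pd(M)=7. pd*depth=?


pd+depth=17
depth=17-7=10
pd*depth=7*10=70


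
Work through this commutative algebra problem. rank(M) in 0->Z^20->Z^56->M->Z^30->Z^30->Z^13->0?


Alt sum=0:
(-1)^0*20 + (-1)^1*56 + (-1)^2*? + (-1)^3*30 + (-1)^4*30 + (-1)^5*13=0
rank(M)=49


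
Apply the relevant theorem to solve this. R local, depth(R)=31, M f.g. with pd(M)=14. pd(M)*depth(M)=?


pd+depth=31
depth=31-14=17
pd*depth=14*17=238


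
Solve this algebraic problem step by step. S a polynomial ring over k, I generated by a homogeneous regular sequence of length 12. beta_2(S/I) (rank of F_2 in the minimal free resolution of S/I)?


Regular sequence => Koszul complex is the minimal free resolution.
Syz_1 minimally generated by Koszul relations f_i*e_j - f_j*e_i (i<j): mu(Syz_1) = beta_2 = C(m,2) = m(m-1)/2
m=12
12*11/2 = 66


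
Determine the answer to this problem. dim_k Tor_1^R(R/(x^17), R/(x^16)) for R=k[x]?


Tor_1(R/I,R/J)=(I cap J)/IJ=(x^17)/(x^33)
dim=33-17=min(17,16)=16


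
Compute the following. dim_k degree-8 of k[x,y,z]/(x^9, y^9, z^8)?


Need i<9, j<9, k<8 with i+j+k=8.
For each i, j ranges over max(0,8-i-7)..min(8,8-i):
  i=0: j in [1,8] -> 8
  i=1: j in [0,7] -> 8
  i=2: j in [0,6] -> 7
  i=3: j in [0,5] -> 6
  i=4: j in [0,4] -> 5
  i=5: j in [0,3] -> 4
  i=6: j in [0,2] -> 3
  i=7: j in [0,1] -> 2
  i=8: j in [0,0] -> 1
H(8) = 8+8+7+6+5+4+3+2+1 = 44


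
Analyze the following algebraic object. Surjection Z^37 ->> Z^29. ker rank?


rank(ker) = 37-29 = 8


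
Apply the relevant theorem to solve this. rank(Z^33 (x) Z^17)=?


rank(M(x)N) = rank(M)*rank(N)
33*17 = 561


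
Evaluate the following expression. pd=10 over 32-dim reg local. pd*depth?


pd+depth=32
depth=32-10=22
pd*depth=10*22=220


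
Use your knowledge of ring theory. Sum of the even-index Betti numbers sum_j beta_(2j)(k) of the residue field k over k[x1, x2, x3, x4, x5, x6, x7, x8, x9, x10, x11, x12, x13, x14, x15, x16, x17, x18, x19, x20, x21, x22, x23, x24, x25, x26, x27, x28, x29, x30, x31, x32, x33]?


Koszul resolution: beta_i(k)=C(n,i), n=33
sum_even C(33,i) = 2^(n-1) = 2^32 = 4294967296


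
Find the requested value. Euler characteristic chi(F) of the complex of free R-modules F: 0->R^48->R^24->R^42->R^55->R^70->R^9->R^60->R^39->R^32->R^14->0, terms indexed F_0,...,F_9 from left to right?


chi = sum (-1)^i * rank:
(-1)^0*48=48
(-1)^1*24=-24
(-1)^2*42=42
(-1)^3*55=-55
(-1)^4*70=70
(-1)^5*9=-9
(-1)^6*60=60
(-1)^7*39=-39
(-1)^8*32=32
(-1)^9*14=-14
chi=111


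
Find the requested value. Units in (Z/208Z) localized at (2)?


Local ring = Z/16Z.
phi(16) = 2^3*(2-1) = 8


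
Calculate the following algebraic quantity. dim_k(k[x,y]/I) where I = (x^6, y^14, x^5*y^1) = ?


k[x,y]/I, I = (x^6, y^14, x^5*y^1)
Rect: 6x14=84. Corner: (6-5)x(14-1)=13.
dim = 84-13 = 71


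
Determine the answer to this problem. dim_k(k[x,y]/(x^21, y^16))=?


Basis: x^i*y^j, i<21, j<16
21*16=336


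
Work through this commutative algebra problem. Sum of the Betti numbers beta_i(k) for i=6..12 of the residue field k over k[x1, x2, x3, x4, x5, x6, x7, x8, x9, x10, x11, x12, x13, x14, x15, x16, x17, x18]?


Koszul resolution: beta_i(k)=C(n,i), n=18
C(18,6)=18564, C(18,7)=31824, C(18,8)=43758, C(18,9)=48620, C(18,10)=43758, C(18,11)=31824, C(18,12)=18564
Sum=236912


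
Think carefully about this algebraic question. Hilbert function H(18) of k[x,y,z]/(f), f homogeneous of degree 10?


C(20,2)-C(10,2)=190-45=145


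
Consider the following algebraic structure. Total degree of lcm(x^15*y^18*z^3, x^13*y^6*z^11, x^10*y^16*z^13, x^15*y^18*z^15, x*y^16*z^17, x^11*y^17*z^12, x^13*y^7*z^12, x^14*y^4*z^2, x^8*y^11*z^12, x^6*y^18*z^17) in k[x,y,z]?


lcm = componentwise max:
x: max(15,13,10,15,1,11,13,14,8,6)=15
y: max(18,6,16,18,16,17,7,4,11,18)=18
z: max(3,11,13,15,17,12,12,2,12,17)=17
Total=15+18+17=50


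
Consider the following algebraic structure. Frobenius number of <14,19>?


gcd(14,19)=1 => F=ab-a-b=14*19-14-19=266-33=233


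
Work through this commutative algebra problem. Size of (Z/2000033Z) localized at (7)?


7-primary part: 2000033=7^6*17
Size=7^6=117649


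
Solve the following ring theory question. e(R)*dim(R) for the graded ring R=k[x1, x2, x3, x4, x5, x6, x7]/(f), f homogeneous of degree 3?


e(R)=deg(f)=3, dim(R)=7-1=6
e*dim=3*6=18


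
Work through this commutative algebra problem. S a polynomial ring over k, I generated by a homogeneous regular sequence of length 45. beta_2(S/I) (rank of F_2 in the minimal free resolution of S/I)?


Regular sequence => Koszul complex is the minimal free resolution.
Syz_1 minimally generated by Koszul relations f_i*e_j - f_j*e_i (i<j): mu(Syz_1) = beta_2 = C(m,2) = m(m-1)/2
m=45
45*44/2 = 990


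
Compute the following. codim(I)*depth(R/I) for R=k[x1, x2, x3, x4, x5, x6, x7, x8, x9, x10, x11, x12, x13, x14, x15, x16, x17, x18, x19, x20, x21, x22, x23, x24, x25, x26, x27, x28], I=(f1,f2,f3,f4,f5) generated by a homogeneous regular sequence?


codim=5, depth=dim(R/I)=28-5=23
Product=5*23=115


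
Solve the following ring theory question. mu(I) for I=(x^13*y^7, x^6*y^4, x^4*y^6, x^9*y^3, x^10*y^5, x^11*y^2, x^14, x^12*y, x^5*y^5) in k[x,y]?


Remove redundant (divisible by others).
x^10*y^5 redundant.
x^13*y^7 redundant.
Min: x^14, x^12*y, x^11*y^2, x^9*y^3, x^6*y^4, x^5*y^5, x^4*y^6
Count=7


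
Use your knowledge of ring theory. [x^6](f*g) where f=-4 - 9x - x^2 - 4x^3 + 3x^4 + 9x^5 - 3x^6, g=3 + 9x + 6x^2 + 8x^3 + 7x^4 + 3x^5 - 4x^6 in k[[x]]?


[x^6] = sum a_i*b_j, i+j=6
  -4*-4=16
  -9*3=-27
  -1*7=-7
  -4*8=-32
  3*6=18
  9*9=81
  -3*3=-9
Sum=40


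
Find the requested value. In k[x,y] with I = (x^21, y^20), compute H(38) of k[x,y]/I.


k[x,y], I = (x^21, y^20), d = 38
Need i < 21 and d-i < 20.
Range: 19 <= i <= 20.
H(38) = 2


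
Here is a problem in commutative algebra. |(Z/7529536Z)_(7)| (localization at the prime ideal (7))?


7-primary part: 7529536=7^6*64
Size=7^6=117649


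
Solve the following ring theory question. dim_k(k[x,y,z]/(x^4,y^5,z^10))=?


Basis: x^iy^jz^k, i<4,j<5,k<10
4*5*10=200


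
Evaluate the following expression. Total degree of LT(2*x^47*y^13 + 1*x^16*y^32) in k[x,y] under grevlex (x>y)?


LT: 2*x^47*y^13
deg_x=47, deg_y=13
Total=47+13=60


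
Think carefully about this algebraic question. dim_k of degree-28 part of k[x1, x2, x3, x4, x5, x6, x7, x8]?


C(d+n-1,n-1)=C(35,7)=6724520


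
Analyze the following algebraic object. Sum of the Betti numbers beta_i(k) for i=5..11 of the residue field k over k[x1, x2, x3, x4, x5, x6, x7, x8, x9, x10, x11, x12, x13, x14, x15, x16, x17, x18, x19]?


Koszul resolution: beta_i(k)=C(n,i), n=19
C(19,5)=11628, C(19,6)=27132, C(19,7)=50388, C(19,8)=75582, C(19,9)=92378, C(19,10)=92378, C(19,11)=75582
Sum=425068


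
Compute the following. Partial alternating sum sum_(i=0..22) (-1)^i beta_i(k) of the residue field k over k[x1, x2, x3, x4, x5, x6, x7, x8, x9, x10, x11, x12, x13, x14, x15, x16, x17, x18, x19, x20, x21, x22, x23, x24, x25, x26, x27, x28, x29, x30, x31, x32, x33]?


Koszul resolution: beta_i(k)=C(n,i), n=33
sum_(i=0..p) (-1)^i C(n,i) = (-1)^p C(n-1,p)
(-1)^22*C(32,22) = (-1)^22*64512240 = 64512240


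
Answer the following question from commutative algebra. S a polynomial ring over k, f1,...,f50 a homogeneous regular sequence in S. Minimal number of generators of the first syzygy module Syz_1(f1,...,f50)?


Regular sequence => Koszul complex is the minimal free resolution.
Syz_1 minimally generated by Koszul relations f_i*e_j - f_j*e_i (i<j): mu(Syz_1) = beta_2 = C(m,2) = m(m-1)/2
m=50
50*49/2 = 1225
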